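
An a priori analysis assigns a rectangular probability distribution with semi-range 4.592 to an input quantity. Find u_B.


u_B = half_width / sqrt(3)
u_B = 4.592 / 1.7320508
u_B = 2.6512

2.6512


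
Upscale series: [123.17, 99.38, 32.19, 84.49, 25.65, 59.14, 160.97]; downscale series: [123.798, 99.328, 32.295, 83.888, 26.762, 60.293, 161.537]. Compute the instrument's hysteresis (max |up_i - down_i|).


|123.17 - 123.798| = 0.6280
|99.38 - 99.328| = 0.0520
|32.19 - 32.295| = 0.1050
|84.49 - 83.888| = 0.6020
|25.65 - 26.762| = 1.1120
|59.14 - 60.293| = 1.1530
|160.97 - 161.537| = 0.5670
hysteresis = max(diffs) = 1.1530

1.1530


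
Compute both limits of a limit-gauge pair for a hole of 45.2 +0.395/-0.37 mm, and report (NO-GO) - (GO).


GO = nominal - lower_tol (smallest hole = maximum material condition)
GO = 45.2 - 0.37 = 44.83
NO-GO = nominal + upper_tol (largest hole = least material condition)
NO-GO = 45.2 + 0.395 = 45.595
spread = NO-GO - GO = 45.595 - 44.83 = 0.7650

0.7650


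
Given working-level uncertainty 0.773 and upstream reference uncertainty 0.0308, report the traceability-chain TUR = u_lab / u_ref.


TUR = u_lab / u_ref
= 0.773 / 0.0308
= 25.0974

25.0974


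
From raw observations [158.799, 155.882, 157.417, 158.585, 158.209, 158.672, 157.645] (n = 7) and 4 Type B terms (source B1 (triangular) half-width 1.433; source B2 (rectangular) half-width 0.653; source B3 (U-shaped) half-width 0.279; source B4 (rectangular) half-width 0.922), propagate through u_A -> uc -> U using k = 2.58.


mean = (158.799 + 155.882 + 157.417 + 158.585 + 158.209 + 158.672 + 157.645) / 7 = 157.887
s = sqrt(sum((x - mean)^2)/(n-1)) = 1.0278088
u_A = s / sqrt(n) = 1.0278088 / sqrt(7) = 0.38847521
u_B1 = 1.433 / sqrt(6) = 0.5850198
u_B2 = 0.653 / sqrt(3) = 0.37700973
u_B3 = 0.279 / sqrt(2) = 0.19728279
u_B4 = 0.922 / sqrt(3) = 0.53231695
uc = sqrt(0.38847521^2 + 0.5850198^2 + 0.37700973^2 + 0.19728279^2 + 0.53231695^2) = 0.97855982
U = k * uc = 2.58 * 0.97855982
U = 2.5247

2.5247


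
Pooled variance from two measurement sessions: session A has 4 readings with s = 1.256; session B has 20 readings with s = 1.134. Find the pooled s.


s_p = sqrt(((n1-1)*s1^2 + (n2-1)*s2^2) / (n1+n2-2))
numerator = (4-1)*1.256^2 + (20-1)*1.134^2 = 4.732608 + 24.433164 = 29.165772
denominator = 4 + 20 - 2 = 22
s_p^2 = 29.165772 / 22 = 1.3257169
s_p = sqrt(1.3257169) = 1.1514

1.1514


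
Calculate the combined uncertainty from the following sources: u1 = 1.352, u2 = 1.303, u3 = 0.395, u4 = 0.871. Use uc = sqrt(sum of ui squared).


uc = sqrt(1.352^2 + 1.303^2 + 0.395^2 + 0.871^2)
uc = sqrt(4.440379)
uc = 2.1072

2.1072


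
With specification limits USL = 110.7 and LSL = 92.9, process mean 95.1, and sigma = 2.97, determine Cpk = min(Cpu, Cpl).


Cpu = (USL - mean) / (3*sigma) = (110.7 - 95.1) / (3*2.97) = 1.7508
Cpl = (mean - LSL) / (3*sigma) = (95.1 - 92.9) / (3*2.97) = 0.2469
Cpk = min(Cpu, Cpl) = 0.2469

0.2469


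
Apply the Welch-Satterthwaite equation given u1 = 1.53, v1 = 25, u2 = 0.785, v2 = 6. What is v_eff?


uc = sqrt(u1^2 + u2^2) = sqrt(1.53^2 + 0.785^2) = 1.7196293
v_eff = uc^4 / (u1^4/v1 + u2^4/v2)
= 1.7196293^4 / (1.53^4/25 + 0.785^4/6)
= 8.7445878 / 0.28248139
v_eff = 30.9563

30.9563


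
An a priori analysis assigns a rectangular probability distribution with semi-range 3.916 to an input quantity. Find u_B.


u_B = half_width / sqrt(3)
u_B = 3.916 / 1.7320508
u_B = 2.2609

2.2609


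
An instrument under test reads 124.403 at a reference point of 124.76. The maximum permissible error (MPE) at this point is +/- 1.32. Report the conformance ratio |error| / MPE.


e = indication - reference = 124.403 - 124.76 = -0.3570
|e| = 0.3570
ratio = |e| / MPE = 0.3570 / 1.32
ratio = 0.2705

0.2705


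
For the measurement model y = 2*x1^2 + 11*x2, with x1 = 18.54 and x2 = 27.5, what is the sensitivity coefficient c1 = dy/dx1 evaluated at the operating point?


y = 2*x1^2 + 11*x2
dy/dx1 = 2*2*x1
Evaluate at x1 = 18.54: c1 = 4 * 18.54
c1 = 74.1600

74.1600


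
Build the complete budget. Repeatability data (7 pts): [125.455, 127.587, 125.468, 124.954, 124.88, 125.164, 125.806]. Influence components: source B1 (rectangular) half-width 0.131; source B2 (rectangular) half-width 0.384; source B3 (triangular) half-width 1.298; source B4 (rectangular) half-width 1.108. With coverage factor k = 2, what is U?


mean = (125.455 + 127.587 + 125.468 + 124.954 + 124.88 + 125.164 + 125.806) / 7 = 125.6162857
s = sqrt(sum((x - mean)^2)/(n-1)) = 0.92673346
u_A = s / sqrt(n) = 0.92673346 / sqrt(7) = 0.35027232
u_B1 = 0.131 / sqrt(3) = 0.075632885
u_B2 = 0.384 / sqrt(3) = 0.2217025
u_B3 = 1.298 / sqrt(6) = 0.52990628
u_B4 = 1.108 / sqrt(3) = 0.6397041
uc = sqrt(0.35027232^2 + 0.075632885^2 + 0.2217025^2 + 0.52990628^2 + 0.6397041^2) = 0.93144245
U = k * uc = 2 * 0.93144245
U = 1.8629

1.8629


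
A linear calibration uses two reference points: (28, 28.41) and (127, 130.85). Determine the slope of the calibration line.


slope = (y2 - y1) / (x2 - x1)
= (130.85 - 28.41) / (127 - 28)
= 102.4400 / 99
= 1.0347

1.0347


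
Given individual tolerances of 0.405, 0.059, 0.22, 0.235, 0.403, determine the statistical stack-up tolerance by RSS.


RSS = sqrt(0.405^2 + 0.059^2 + 0.22^2 + 0.235^2 + 0.403^2)
= sqrt(0.43354)
= 0.6584

0.6584


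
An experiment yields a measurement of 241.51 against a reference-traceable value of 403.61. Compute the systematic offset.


Systematic error = measured - true
= 241.51 - 403.61
= -162.1000

-162.1000


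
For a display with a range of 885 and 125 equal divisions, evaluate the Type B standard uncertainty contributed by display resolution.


resolution = range / divisions
resolution = 885 / 125 = 7.08
u_res = resolution / (2*sqrt(3))
u_res = 7.08 / 3.4641016
u_res = 2.0438

2.0438


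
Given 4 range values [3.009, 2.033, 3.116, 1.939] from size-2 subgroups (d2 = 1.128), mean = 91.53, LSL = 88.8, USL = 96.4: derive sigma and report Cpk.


R_bar = (3.009 + 2.033 + 3.116 + 1.939) / 4 = 2.52425
sigma = R_bar / d2 = 2.52425 / 1.128 = 2.2378103
Cp = (USL - LSL)/(6*sigma) = (96.4 - 88.8)/(6*2.2378103) = 0.5660
Cpu = (96.4 - 91.53)/(3*2.2378103) = 0.7254
Cpl = (91.53 - 88.8)/(3*2.2378103) = 0.4066
Cpk = min(Cpu, Cpl) = 0.4066

0.4066


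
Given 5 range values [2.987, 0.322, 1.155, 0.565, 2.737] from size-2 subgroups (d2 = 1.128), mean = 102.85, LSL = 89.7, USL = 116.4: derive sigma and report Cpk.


R_bar = (2.987 + 0.322 + 1.155 + 0.565 + 2.737) / 5 = 1.5532
sigma = R_bar / d2 = 1.5532 / 1.128 = 1.3769504
Cp = (USL - LSL)/(6*sigma) = (116.4 - 89.7)/(6*1.3769504) = 3.2318
Cpu = (116.4 - 102.85)/(3*1.3769504) = 3.2802
Cpl = (102.85 - 89.7)/(3*1.3769504) = 3.1834
Cpk = min(Cpu, Cpl) = 3.1834

3.1834


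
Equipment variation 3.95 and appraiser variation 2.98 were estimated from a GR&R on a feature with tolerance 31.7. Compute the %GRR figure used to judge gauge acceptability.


GRR = sqrt(EV^2 + AV^2) = sqrt(3.95^2 + 2.98^2) = 4.9480198
%GRR = GRR / tol * 100 = 4.9480198 / 31.7 * 100
%GRR = 15.6089

15.6089


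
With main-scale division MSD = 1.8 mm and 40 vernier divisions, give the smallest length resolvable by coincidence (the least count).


LC = MSD / n_div
= 1.8 / 40
= 0.0450

0.0450


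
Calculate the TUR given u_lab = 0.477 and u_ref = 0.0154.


TUR = u_lab / u_ref
= 0.477 / 0.0154
= 30.9740

30.9740


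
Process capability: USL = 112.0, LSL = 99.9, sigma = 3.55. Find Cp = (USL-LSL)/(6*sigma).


Cp = (USL - LSL) / (6 * sigma)
= (112.0 - 99.9) / (6 * 3.55)
= 12.1000 / 21.3000
= 0.5681

0.5681


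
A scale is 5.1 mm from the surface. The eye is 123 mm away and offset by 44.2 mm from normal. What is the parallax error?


error = h * offset / d
= 5.1 * 44.2 / 123
= 1.8327

1.8327


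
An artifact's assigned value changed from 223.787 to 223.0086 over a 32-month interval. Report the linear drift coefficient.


rate = (v2 - v1) / months
= (223.0086 - 223.787) / 32
= -0.7784 / 32
= -0.0243

-0.0243


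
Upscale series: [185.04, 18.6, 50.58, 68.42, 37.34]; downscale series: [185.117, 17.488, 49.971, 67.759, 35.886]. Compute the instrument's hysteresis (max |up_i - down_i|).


|185.04 - 185.117| = 0.0770
|18.6 - 17.488| = 1.1120
|50.58 - 49.971| = 0.6090
|68.42 - 67.759| = 0.6610
|37.34 - 35.886| = 1.4540
hysteresis = max(diffs) = 1.4540

1.4540


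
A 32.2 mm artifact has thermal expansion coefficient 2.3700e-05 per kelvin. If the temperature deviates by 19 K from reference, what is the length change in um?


dL = L * alpha * dT
= 32.2 * 2.3700e-05 * 19
= 0.0144997 mm
dL_um = 0.0144997 * 1000 = 14.4997 um

14.4997


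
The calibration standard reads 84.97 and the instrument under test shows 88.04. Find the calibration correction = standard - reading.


Correction = standard - reading
= 84.97 - 88.04
= -3.0700

-3.0700


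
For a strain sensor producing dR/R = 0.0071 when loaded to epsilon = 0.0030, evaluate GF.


GF = (dR/R) / epsilon
= 0.0071 / 0.0030
= 2.3667

2.3667


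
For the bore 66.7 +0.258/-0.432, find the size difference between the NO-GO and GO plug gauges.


GO = nominal - lower_tol (smallest hole = maximum material condition)
GO = 66.7 - 0.432 = 66.268
NO-GO = nominal + upper_tol (largest hole = least material condition)
NO-GO = 66.7 + 0.258 = 66.958
spread = NO-GO - GO = 66.958 - 66.268 = 0.6900

0.6900


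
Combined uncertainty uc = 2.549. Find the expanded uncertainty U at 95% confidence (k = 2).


U = k * uc
U = 2 * 2.549
U = 5.0980

5.0980


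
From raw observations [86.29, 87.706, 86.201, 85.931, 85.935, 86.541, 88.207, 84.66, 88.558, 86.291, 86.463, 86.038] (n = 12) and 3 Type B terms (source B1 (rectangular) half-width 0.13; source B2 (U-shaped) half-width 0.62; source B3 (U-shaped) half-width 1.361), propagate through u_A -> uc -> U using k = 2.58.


mean = (86.29 + 87.706 + 86.201 + 85.931 + 85.935 + 86.541 + 88.207 + 84.66 + 88.558 + 86.291 + 86.463 + 86.038) / 12 = 86.56841667
s = sqrt(sum((x - mean)^2)/(n-1)) = 1.0858487
u_A = s / sqrt(n) = 1.0858487 / sqrt(12) = 0.31345752
u_B1 = 0.13 / sqrt(3) = 0.075055535
u_B2 = 0.62 / sqrt(2) = 0.4384062
u_B3 = 1.361 / sqrt(2) = 0.96237233
uc = sqrt(0.31345752^2 + 0.075055535^2 + 0.4384062^2 + 0.96237233^2) = 1.1055539
U = k * uc = 2.58 * 1.1055539
U = 2.8523

2.8523


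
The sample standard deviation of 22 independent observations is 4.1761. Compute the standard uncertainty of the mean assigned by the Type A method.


u_A = s / sqrt(n)
u_A = 4.1761 / sqrt(22)
u_A = 4.1761 / 4.6904158
u_A = 0.8903

0.8903


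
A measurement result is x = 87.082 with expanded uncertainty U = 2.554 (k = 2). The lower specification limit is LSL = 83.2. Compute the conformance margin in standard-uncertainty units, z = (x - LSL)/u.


u = U / k = 2.554 / 2 = 1.277
margin = |LSL - x| = |83.2 - 87.082| = 3.882
z = margin / u = 3.882 / 1.277
z = 3.0399

3.0399


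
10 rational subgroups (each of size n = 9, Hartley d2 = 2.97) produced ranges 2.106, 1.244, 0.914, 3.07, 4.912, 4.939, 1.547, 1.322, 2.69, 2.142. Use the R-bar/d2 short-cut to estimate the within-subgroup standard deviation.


R_bar = (2.106 + 1.244 + 0.914 + 3.07 + 4.912 + 4.939 + 1.547 + 1.322 + 2.69 + 2.142) / 10
R_bar = 24.886 / 10 = 2.4886
sigma_hat = R_bar / d2 = 2.4886 / 2.97 = 0.8379

0.8379


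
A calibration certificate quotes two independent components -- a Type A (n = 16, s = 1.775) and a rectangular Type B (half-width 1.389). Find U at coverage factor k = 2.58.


u_A = s / sqrt(n) = 1.775 / sqrt(16) = 0.44375
u_B = half_width / sqrt(3) = 1.389 / sqrt(3) = 0.80193952
uc = sqrt(u_A^2 + u_B^2) = sqrt(0.44375^2 + 0.80193952^2) = 0.91652663
U = k * uc = 2.58 * 0.91652663
U = 2.3646

2.3646


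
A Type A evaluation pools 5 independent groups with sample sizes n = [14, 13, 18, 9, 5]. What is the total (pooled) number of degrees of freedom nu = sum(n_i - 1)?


nu = sum_i (n_i - 1)
nu = ((14 - 1) + (13 - 1) + (18 - 1) + (9 - 1) + (5 - 1))
nu = 13 + 12 + 17 + 8 + 4
nu = 54

54


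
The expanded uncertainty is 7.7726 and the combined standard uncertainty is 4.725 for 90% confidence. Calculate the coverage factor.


k = U / uc
k = 7.7726 / 4.725
k = 1.645

1.645


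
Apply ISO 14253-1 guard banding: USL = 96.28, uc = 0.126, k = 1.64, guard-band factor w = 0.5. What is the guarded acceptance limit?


U = k * uc = 1.64 * 0.126 = 0.20664
guard band g = w * U = 0.5 * 0.20664 = 0.10332
AL = USL - g = 96.28 - 0.10332
AL = 96.1767

96.1767


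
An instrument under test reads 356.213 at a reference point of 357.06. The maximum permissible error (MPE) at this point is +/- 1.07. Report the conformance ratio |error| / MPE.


e = indication - reference = 356.213 - 357.06 = -0.8470
|e| = 0.8470
ratio = |e| / MPE = 0.8470 / 1.07
ratio = 0.7916

0.7916


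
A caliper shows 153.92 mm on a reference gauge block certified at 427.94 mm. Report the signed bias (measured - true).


Systematic error = measured - true
= 153.92 - 427.94
= -274.0200

-274.0200


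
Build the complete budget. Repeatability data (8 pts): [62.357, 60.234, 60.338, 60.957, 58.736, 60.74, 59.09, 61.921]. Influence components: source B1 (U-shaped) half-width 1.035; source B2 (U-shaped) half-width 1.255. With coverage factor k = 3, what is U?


mean = (62.357 + 60.234 + 60.338 + 60.957 + 58.736 + 60.74 + 59.09 + 61.921) / 8 = 60.546625
s = sqrt(sum((x - mean)^2)/(n-1)) = 1.2486303
u_A = s / sqrt(n) = 1.2486303 / sqrt(8) = 0.44145748
u_B1 = 1.035 / sqrt(2) = 0.73185552
u_B2 = 1.255 / sqrt(2) = 0.88741901
uc = sqrt(0.44145748^2 + 0.73185552^2 + 0.88741901^2) = 1.2320754
U = k * uc = 3 * 1.2320754
U = 3.6962

3.6962


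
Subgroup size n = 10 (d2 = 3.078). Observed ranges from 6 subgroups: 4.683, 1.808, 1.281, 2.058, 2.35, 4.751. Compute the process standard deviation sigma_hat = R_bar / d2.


R_bar = (4.683 + 1.808 + 1.281 + 2.058 + 2.35 + 4.751) / 6
R_bar = 16.931 / 6 = 2.8218333
sigma_hat = R_bar / d2 = 2.8218333 / 3.078 = 0.9168

0.9168


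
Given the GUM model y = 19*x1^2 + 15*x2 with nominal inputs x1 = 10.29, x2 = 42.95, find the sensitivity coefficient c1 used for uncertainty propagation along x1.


y = 19*x1^2 + 15*x2
dy/dx1 = 2*19*x1
Evaluate at x1 = 10.29: c1 = 38 * 10.29
c1 = 391.0200

391.0200


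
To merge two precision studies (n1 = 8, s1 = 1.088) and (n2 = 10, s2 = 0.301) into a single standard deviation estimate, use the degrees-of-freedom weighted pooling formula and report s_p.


s_p = sqrt(((n1-1)*s1^2 + (n2-1)*s2^2) / (n1+n2-2))
numerator = (8-1)*1.088^2 + (10-1)*0.301^2 = 8.286208 + 0.815409 = 9.101617
denominator = 8 + 10 - 2 = 16
s_p^2 = 9.101617 / 16 = 0.56885106
s_p = sqrt(0.56885106) = 0.7542

0.7542


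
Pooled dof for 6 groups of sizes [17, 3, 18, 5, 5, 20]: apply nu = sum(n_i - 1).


nu = sum_i (n_i - 1)
nu = ((17 - 1) + (3 - 1) + (18 - 1) + (5 - 1) + (5 - 1) + (20 - 1))
nu = 16 + 2 + 17 + 4 + 4 + 19
nu = 62

62


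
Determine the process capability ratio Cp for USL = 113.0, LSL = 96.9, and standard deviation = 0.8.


Cp = (USL - LSL) / (6 * sigma)
= (113.0 - 96.9) / (6 * 0.8)
= 16.1000 / 4.8000
= 3.3542

3.3542


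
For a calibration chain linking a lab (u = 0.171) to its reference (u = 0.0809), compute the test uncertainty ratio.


TUR = u_lab / u_ref
= 0.171 / 0.0809
= 2.1137

2.1137


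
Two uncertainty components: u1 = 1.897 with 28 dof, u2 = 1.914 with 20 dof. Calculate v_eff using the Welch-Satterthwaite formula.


uc = sqrt(u1^2 + u2^2) = sqrt(1.897^2 + 1.914^2) = 2.6948108
v_eff = uc^4 / (u1^4/v1 + u2^4/v2)
= 2.6948108^4 / (1.897^4/28 + 1.914^4/20)
= 52.73672 / 1.133523
v_eff = 46.5246

46.5246


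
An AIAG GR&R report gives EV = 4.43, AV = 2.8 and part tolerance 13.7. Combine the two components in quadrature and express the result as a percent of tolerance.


GRR = sqrt(EV^2 + AV^2) = sqrt(4.43^2 + 2.8^2) = 5.2406965
%GRR = GRR / tol * 100 = 5.2406965 / 13.7 * 100
%GRR = 38.2533

38.2533


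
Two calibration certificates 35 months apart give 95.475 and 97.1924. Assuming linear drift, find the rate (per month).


rate = (v2 - v1) / months
= (97.1924 - 95.475) / 35
= 1.7174 / 35
= 0.0491

0.0491


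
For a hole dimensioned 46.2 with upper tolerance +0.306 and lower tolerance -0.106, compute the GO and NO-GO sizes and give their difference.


GO = nominal - lower_tol (smallest hole = maximum material condition)
GO = 46.2 - 0.106 = 46.094
NO-GO = nominal + upper_tol (largest hole = least material condition)
NO-GO = 46.2 + 0.306 = 46.506
spread = NO-GO - GO = 46.506 - 46.094 = 0.4120

0.4120


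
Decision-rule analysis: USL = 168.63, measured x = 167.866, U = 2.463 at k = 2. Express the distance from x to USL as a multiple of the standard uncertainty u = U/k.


u = U / k = 2.463 / 2 = 1.2315
margin = |USL - x| = |168.63 - 167.866| = 0.764
z = margin / u = 0.764 / 1.2315
z = 0.6204

0.6204


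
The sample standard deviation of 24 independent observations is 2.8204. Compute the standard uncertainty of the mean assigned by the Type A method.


u_A = s / sqrt(n)
u_A = 2.8204 / sqrt(24)
u_A = 2.8204 / 4.8989795
u_A = 0.5757

0.5757


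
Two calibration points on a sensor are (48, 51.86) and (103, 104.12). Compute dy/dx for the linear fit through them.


slope = (y2 - y1) / (x2 - x1)
= (104.12 - 51.86) / (103 - 48)
= 52.2600 / 55
= 0.9502

0.9502


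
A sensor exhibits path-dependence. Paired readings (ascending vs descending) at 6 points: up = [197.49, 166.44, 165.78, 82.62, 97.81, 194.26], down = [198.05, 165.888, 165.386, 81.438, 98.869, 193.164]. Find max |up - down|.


|197.49 - 198.05| = 0.5600
|166.44 - 165.888| = 0.5520
|165.78 - 165.386| = 0.3940
|82.62 - 81.438| = 1.1820
|97.81 - 98.869| = 1.0590
|194.26 - 193.164| = 1.0960
hysteresis = max(diffs) = 1.1820

1.1820


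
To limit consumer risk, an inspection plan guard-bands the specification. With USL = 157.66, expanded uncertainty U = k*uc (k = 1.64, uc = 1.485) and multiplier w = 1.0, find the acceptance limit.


U = k * uc = 1.64 * 1.485 = 2.4354
guard band g = w * U = 1.0 * 2.4354 = 2.4354
AL = USL - g = 157.66 - 2.4354
AL = 155.2246

155.2246


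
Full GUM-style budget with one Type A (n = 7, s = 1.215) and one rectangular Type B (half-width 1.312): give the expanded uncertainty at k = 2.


u_A = s / sqrt(n) = 1.215 / sqrt(7) = 0.45922683
u_B = half_width / sqrt(3) = 1.312 / sqrt(3) = 0.75748355
uc = sqrt(u_A^2 + u_B^2) = sqrt(0.45922683^2 + 0.75748355^2) = 0.88581635
U = k * uc = 2 * 0.88581635
U = 1.7716

1.7716


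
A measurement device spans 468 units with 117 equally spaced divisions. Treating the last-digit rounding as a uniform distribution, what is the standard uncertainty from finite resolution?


resolution = range / divisions
resolution = 468 / 117 = 4
u_res = resolution / (2*sqrt(3))
u_res = 4 / 3.4641016
u_res = 1.1547

1.1547


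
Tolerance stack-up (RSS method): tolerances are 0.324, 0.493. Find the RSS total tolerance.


RSS = sqrt(0.324^2 + 0.493^2)
= sqrt(0.348025)
= 0.5899

0.5899


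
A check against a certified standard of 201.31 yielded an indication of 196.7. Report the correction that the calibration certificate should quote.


Correction = standard - reading
= 201.31 - 196.7
= 4.6100

4.6100


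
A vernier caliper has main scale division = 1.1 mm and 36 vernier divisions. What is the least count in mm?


LC = MSD / n_div
= 1.1 / 36
= 0.0306

0.0306


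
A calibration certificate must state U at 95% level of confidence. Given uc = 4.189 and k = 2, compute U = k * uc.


U = k * uc
U = 2 * 4.189
U = 8.3780

8.3780


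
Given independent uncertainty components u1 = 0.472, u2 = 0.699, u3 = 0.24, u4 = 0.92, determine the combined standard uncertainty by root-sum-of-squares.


uc = sqrt(0.472^2 + 0.699^2 + 0.24^2 + 0.92^2)
uc = sqrt(1.615385)
uc = 1.2710

1.2710


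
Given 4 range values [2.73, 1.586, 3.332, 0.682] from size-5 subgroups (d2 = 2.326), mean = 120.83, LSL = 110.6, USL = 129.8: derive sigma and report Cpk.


R_bar = (2.73 + 1.586 + 3.332 + 0.682) / 4 = 2.0825
sigma = R_bar / d2 = 2.0825 / 2.326 = 0.89531384
Cp = (USL - LSL)/(6*sigma) = (129.8 - 110.6)/(6*0.89531384) = 3.5742
Cpu = (129.8 - 120.83)/(3*0.89531384) = 3.3396
Cpl = (120.83 - 110.6)/(3*0.89531384) = 3.8087
Cpk = min(Cpu, Cpl) = 3.3396

3.3396


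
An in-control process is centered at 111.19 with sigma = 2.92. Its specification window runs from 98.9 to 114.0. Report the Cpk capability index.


Cpu = (USL - mean) / (3*sigma) = (114.0 - 111.19) / (3*2.92) = 0.3208
Cpl = (mean - LSL) / (3*sigma) = (111.19 - 98.9) / (3*2.92) = 1.4030
Cpk = min(Cpu, Cpl) = 0.3208

0.3208


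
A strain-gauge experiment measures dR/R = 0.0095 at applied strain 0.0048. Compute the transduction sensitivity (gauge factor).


GF = (dR/R) / epsilon
= 0.0095 / 0.0048
= 1.9792

1.9792


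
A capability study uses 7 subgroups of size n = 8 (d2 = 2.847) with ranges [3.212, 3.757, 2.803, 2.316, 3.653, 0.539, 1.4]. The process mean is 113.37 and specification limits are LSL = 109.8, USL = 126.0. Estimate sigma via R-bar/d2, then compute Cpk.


R_bar = (3.212 + 3.757 + 2.803 + 2.316 + 3.653 + 0.539 + 1.4) / 7 = 2.5257143
sigma = R_bar / d2 = 2.5257143 / 2.847 = 0.88714939
Cp = (USL - LSL)/(6*sigma) = (126.0 - 109.8)/(6*0.88714939) = 3.0435
Cpu = (126.0 - 113.37)/(3*0.88714939) = 4.7455
Cpl = (113.37 - 109.8)/(3*0.88714939) = 1.3414
Cpk = min(Cpu, Cpl) = 1.3414

1.3414


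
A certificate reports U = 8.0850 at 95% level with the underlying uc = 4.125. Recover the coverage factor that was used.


k = U / uc
k = 8.0850 / 4.125
k = 1.96

1.96


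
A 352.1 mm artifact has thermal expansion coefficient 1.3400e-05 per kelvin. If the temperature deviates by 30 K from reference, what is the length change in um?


dL = L * alpha * dT
= 352.1 * 1.3400e-05 * 30
= 0.1415442 mm
dL_um = 0.1415442 * 1000 = 141.5442 um

141.5442


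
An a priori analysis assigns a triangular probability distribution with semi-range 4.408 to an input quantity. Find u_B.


u_B = half_width / sqrt(6)
u_B = 4.408 / 2.4494897
u_B = 1.7996

1.7996


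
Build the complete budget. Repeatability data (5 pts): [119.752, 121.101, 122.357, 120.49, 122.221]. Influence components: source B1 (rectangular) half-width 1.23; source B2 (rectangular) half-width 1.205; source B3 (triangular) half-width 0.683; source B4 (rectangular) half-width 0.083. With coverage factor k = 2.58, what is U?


mean = (119.752 + 121.101 + 122.357 + 120.49 + 122.221) / 5 = 121.1842
s = sqrt(sum((x - mean)^2)/(n-1)) = 1.1169654
u_A = s / sqrt(n) = 1.1169654 / sqrt(5) = 0.49952211
u_B1 = 1.23 / sqrt(3) = 0.71014083
u_B2 = 1.205 / sqrt(3) = 0.69570707
u_B3 = 0.683 / sqrt(6) = 0.27883358
u_B4 = 0.083 / sqrt(3) = 0.047920072
uc = sqrt(0.49952211^2 + 0.71014083^2 + 0.69570707^2 + 0.27883358^2 + 0.047920072^2) = 1.1479874
U = k * uc = 2.58 * 1.1479874
U = 2.9618

2.9618


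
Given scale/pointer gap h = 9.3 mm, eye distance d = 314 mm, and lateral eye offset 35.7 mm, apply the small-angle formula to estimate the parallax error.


error = h * offset / d
= 9.3 * 35.7 / 314
= 1.0574

1.0574


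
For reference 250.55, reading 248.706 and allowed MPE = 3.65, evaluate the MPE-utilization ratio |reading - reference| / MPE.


e = indication - reference = 248.706 - 250.55 = -1.8440
|e| = 1.8440
ratio = |e| / MPE = 1.8440 / 3.65
ratio = 0.5052

0.5052


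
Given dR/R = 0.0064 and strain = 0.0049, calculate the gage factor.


GF = (dR/R) / epsilon
= 0.0064 / 0.0049
= 1.3061

1.3061


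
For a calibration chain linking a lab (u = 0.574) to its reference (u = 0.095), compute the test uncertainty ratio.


TUR = u_lab / u_ref
= 0.574 / 0.095
= 6.0421

6.0421


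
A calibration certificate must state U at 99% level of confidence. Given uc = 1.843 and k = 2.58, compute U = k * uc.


U = k * uc
U = 2.58 * 1.843
U = 4.7549

4.7549


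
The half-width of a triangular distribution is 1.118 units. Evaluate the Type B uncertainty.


u_B = half_width / sqrt(6)
u_B = 1.118 / 2.4494897
u_B = 0.4564

0.4564


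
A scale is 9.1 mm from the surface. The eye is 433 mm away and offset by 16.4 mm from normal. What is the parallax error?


error = h * offset / d
= 9.1 * 16.4 / 433
= 0.3447

0.3447


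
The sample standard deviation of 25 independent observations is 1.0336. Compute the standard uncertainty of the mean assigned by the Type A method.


u_A = s / sqrt(n)
u_A = 1.0336 / sqrt(25)
u_A = 1.0336 / 5
u_A = 0.2067

0.2067


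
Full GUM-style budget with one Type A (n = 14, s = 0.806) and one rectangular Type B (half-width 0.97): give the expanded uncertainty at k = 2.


u_A = s / sqrt(n) = 0.806 / sqrt(14) = 0.21541256
u_B = half_width / sqrt(3) = 0.97 / sqrt(3) = 0.56002976
uc = sqrt(u_A^2 + u_B^2) = sqrt(0.21541256^2 + 0.56002976^2) = 0.60002992
U = k * uc = 2 * 0.60002992
U = 1.2001

1.2001


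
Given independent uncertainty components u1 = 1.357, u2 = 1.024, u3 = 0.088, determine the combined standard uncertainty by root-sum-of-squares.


uc = sqrt(1.357^2 + 1.024^2 + 0.088^2)
uc = sqrt(2.897769)
uc = 1.7023

1.7023


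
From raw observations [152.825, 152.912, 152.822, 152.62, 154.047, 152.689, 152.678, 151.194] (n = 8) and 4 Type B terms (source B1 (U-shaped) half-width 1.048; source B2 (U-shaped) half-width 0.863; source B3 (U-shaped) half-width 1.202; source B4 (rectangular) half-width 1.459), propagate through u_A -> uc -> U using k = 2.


mean = (152.825 + 152.912 + 152.822 + 152.62 + 154.047 + 152.689 + 152.678 + 151.194) / 8 = 152.723375
s = sqrt(sum((x - mean)^2)/(n-1)) = 0.77094857
u_A = s / sqrt(n) = 0.77094857 / sqrt(8) = 0.27257148
u_B1 = 1.048 / sqrt(2) = 0.74104791
u_B2 = 0.863 / sqrt(2) = 0.61023315
u_B3 = 1.202 / sqrt(2) = 0.84994235
u_B4 = 1.459 / sqrt(3) = 0.84235404
uc = sqrt(0.27257148^2 + 0.74104791^2 + 0.61023315^2 + 0.84994235^2 + 0.84235404^2) = 1.558138
U = k * uc = 2 * 1.558138
U = 3.1163

3.1163


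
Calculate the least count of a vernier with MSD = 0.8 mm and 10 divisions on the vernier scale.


LC = MSD / n_div
= 0.8 / 10
= 0.0800

0.0800


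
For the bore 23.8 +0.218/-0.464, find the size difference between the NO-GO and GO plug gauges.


GO = nominal - lower_tol (smallest hole = maximum material condition)
GO = 23.8 - 0.464 = 23.336
NO-GO = nominal + upper_tol (largest hole = least material condition)
NO-GO = 23.8 + 0.218 = 24.018
spread = NO-GO - GO = 24.018 - 23.336 = 0.6820

0.6820


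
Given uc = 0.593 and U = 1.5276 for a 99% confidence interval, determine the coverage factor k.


k = U / uc
k = 1.5276 / 0.593
k = 2.576

2.576


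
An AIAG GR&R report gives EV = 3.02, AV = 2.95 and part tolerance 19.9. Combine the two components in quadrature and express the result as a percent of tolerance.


GRR = sqrt(EV^2 + AV^2) = sqrt(3.02^2 + 2.95^2) = 4.2217177
%GRR = GRR / tol * 100 = 4.2217177 / 19.9 * 100
%GRR = 21.2147

21.2147


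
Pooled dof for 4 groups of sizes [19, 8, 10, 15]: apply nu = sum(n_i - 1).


nu = sum_i (n_i - 1)
nu = ((19 - 1) + (8 - 1) + (10 - 1) + (15 - 1))
nu = 18 + 7 + 9 + 14
nu = 48

48


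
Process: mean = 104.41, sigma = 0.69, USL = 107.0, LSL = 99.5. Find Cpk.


Cpu = (USL - mean) / (3*sigma) = (107.0 - 104.41) / (3*0.69) = 1.2512
Cpl = (mean - LSL) / (3*sigma) = (104.41 - 99.5) / (3*0.69) = 2.3720
Cpk = min(Cpu, Cpl) = 1.2512

1.2512


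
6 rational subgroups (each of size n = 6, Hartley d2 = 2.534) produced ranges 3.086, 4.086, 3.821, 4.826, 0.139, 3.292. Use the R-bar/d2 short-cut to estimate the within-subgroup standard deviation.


R_bar = (3.086 + 4.086 + 3.821 + 4.826 + 0.139 + 3.292) / 6
R_bar = 19.25 / 6 = 3.2083333
sigma_hat = R_bar / d2 = 3.2083333 / 2.534 = 1.2661

1.2661


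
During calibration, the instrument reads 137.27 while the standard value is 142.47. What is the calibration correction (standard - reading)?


Correction = standard - reading
= 142.47 - 137.27
= 5.2000

5.2000


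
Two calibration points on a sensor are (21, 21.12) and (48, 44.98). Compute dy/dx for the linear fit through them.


slope = (y2 - y1) / (x2 - x1)
= (44.98 - 21.12) / (48 - 21)
= 23.8600 / 27
= 0.8837

0.8837


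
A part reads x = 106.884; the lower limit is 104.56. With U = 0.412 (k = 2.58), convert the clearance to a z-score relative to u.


u = U / k = 0.412 / 2.58 = 0.15968992
margin = |LSL - x| = |104.56 - 106.884| = 2.324
z = margin / u = 2.324 / 0.15968992
z = 14.5532

14.5532


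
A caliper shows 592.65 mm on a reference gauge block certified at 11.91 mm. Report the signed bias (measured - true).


Systematic error = measured - true
= 592.65 - 11.91
= 580.7400

580.7400


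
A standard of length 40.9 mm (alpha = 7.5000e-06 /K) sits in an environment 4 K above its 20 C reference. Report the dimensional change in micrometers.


dL = L * alpha * dT
= 40.9 * 7.5000e-06 * 4
= 0.0012270 mm
dL_um = 0.0012270 * 1000 = 1.2270 um

1.2270


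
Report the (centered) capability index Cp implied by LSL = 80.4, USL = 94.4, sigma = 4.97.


Cp = (USL - LSL) / (6 * sigma)
= (94.4 - 80.4) / (6 * 4.97)
= 14.0000 / 29.8200
= 0.4695

0.4695


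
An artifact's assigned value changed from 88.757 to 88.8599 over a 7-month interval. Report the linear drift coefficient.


rate = (v2 - v1) / months
= (88.8599 - 88.757) / 7
= 0.1029 / 7
= 0.0147

0.0147


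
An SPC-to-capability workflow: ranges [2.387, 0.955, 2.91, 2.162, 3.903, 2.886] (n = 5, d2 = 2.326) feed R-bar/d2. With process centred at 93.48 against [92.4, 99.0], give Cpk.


R_bar = (2.387 + 0.955 + 2.91 + 2.162 + 3.903 + 2.886) / 6 = 2.5338333
sigma = R_bar / d2 = 2.5338333 / 2.326 = 1.0893522
Cp = (USL - LSL)/(6*sigma) = (99.0 - 92.4)/(6*1.0893522) = 1.0098
Cpu = (99.0 - 93.48)/(3*1.0893522) = 1.6891
Cpl = (93.48 - 92.4)/(3*1.0893522) = 0.3305
Cpk = min(Cpu, Cpl) = 0.3305

0.3305


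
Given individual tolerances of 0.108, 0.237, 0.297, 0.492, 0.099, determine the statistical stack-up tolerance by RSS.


RSS = sqrt(0.108^2 + 0.237^2 + 0.297^2 + 0.492^2 + 0.099^2)
= sqrt(0.407907)
= 0.6387

0.6387


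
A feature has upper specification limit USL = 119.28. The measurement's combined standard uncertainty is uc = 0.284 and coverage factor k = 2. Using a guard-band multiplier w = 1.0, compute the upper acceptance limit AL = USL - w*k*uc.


U = k * uc = 2 * 0.284 = 0.568
guard band g = w * U = 1.0 * 0.568 = 0.568
AL = USL - g = 119.28 - 0.568
AL = 118.7120

118.7120


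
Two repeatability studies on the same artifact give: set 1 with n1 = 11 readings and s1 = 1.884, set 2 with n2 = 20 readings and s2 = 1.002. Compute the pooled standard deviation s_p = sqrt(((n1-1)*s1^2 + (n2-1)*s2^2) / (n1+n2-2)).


s_p = sqrt(((n1-1)*s1^2 + (n2-1)*s2^2) / (n1+n2-2))
numerator = (11-1)*1.884^2 + (20-1)*1.002^2 = 35.49456 + 19.076076 = 54.570636
denominator = 11 + 20 - 2 = 29
s_p^2 = 54.570636 / 29 = 1.8817461
s_p = sqrt(1.8817461) = 1.3718

1.3718


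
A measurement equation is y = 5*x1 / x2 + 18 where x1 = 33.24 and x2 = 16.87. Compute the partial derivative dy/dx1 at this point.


y = 5*x1 / x2 + 18
dy/dx1 = 5/x2
Evaluate at x2 = 16.87: c1 = 5 / 16.87
c1 = 0.2964

0.2964


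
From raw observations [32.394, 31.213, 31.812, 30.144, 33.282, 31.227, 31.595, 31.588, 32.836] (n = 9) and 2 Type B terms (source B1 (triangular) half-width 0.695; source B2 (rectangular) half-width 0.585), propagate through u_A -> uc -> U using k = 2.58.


mean = (32.394 + 31.213 + 31.812 + 30.144 + 33.282 + 31.227 + 31.595 + 31.588 + 32.836) / 9 = 31.78788889
s = sqrt(sum((x - mean)^2)/(n-1)) = 0.94362883
u_A = s / sqrt(n) = 0.94362883 / sqrt(9) = 0.31454294
u_B1 = 0.695 / sqrt(6) = 0.28373256
u_B2 = 0.585 / sqrt(3) = 0.33774991
uc = sqrt(0.31454294^2 + 0.28373256^2 + 0.33774991^2) = 0.54177156
U = k * uc = 2.58 * 0.54177156
U = 1.3978

1.3978


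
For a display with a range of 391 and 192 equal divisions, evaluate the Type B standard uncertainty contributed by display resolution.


resolution = range / divisions
resolution = 391 / 192 = 2.0364583
u_res = resolution / (2*sqrt(3))
u_res = 2.0364583 / 3.4641016
u_res = 0.5879

0.5879


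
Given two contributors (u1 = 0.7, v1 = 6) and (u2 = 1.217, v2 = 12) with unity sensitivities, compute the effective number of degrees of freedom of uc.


uc = sqrt(u1^2 + u2^2) = sqrt(0.7^2 + 1.217^2) = 1.4039548
v_eff = uc^4 / (u1^4/v1 + u2^4/v2)
= 1.4039548^4 / (0.7^4/6 + 1.217^4/12)
= 3.8851922 / 0.22281872
v_eff = 17.4366

17.4366


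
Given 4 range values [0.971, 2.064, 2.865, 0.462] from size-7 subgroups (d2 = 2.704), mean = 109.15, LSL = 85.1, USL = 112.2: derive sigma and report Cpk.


R_bar = (0.971 + 2.064 + 2.865 + 0.462) / 4 = 1.5905
sigma = R_bar / d2 = 1.5905 / 2.704 = 0.58820266
Cp = (USL - LSL)/(6*sigma) = (112.2 - 85.1)/(6*0.58820266) = 7.6788
Cpu = (112.2 - 109.15)/(3*0.58820266) = 1.7284
Cpl = (109.15 - 85.1)/(3*0.58820266) = 13.6291
Cpk = min(Cpu, Cpl) = 1.7284

1.7284


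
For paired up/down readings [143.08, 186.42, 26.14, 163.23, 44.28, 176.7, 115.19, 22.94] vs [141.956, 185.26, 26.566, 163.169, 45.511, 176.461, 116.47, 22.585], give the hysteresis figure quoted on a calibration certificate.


|143.08 - 141.956| = 1.1240
|186.42 - 185.26| = 1.1600
|26.14 - 26.566| = 0.4260
|163.23 - 163.169| = 0.0610
|44.28 - 45.511| = 1.2310
|176.7 - 176.461| = 0.2390
|115.19 - 116.47| = 1.2800
|22.94 - 22.585| = 0.3550
hysteresis = max(diffs) = 1.2800

1.2800


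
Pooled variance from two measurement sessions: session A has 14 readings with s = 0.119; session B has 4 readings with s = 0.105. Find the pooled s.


s_p = sqrt(((n1-1)*s1^2 + (n2-1)*s2^2) / (n1+n2-2))
numerator = (14-1)*0.119^2 + (4-1)*0.105^2 = 0.184093 + 0.033075 = 0.217168
denominator = 14 + 4 - 2 = 16
s_p^2 = 0.217168 / 16 = 0.013573
s_p = sqrt(0.013573) = 0.1165

0.1165


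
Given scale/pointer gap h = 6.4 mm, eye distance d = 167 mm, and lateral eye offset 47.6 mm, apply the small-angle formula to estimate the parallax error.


error = h * offset / d
= 6.4 * 47.6 / 167
= 1.8242

1.8242


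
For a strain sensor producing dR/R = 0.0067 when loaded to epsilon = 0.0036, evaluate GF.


GF = (dR/R) / epsilon
= 0.0067 / 0.0036
= 1.8611

1.8611


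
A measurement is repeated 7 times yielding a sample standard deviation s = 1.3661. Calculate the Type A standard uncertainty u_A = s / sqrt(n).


u_A = s / sqrt(n)
u_A = 1.3661 / sqrt(7)
u_A = 1.3661 / 2.6457513
u_A = 0.5163

0.5163


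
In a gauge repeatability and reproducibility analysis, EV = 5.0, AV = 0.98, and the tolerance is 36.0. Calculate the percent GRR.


GRR = sqrt(EV^2 + AV^2) = sqrt(5.0^2 + 0.98^2) = 5.0951349
%GRR = GRR / tol * 100 = 5.0951349 / 36.0 * 100
%GRR = 14.1532

14.1532


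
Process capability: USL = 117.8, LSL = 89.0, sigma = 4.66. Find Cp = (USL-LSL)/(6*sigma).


Cp = (USL - LSL) / (6 * sigma)
= (117.8 - 89.0) / (6 * 4.66)
= 28.8000 / 27.9600
= 1.0300

1.0300


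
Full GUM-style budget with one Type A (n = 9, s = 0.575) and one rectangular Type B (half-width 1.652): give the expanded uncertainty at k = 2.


u_A = s / sqrt(n) = 0.575 / sqrt(9) = 0.19166667
u_B = half_width / sqrt(3) = 1.652 / sqrt(3) = 0.95378264
uc = sqrt(u_A^2 + u_B^2) = sqrt(0.19166667^2 + 0.95378264^2) = 0.97285016
U = k * uc = 2 * 0.97285016
U = 1.9457

1.9457


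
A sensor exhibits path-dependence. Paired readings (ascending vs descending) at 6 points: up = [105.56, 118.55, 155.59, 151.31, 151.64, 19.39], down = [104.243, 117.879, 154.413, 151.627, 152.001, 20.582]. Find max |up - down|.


|105.56 - 104.243| = 1.3170
|118.55 - 117.879| = 0.6710
|155.59 - 154.413| = 1.1770
|151.31 - 151.627| = 0.3170
|151.64 - 152.001| = 0.3610
|19.39 - 20.582| = 1.1920
hysteresis = max(diffs) = 1.3170

1.3170


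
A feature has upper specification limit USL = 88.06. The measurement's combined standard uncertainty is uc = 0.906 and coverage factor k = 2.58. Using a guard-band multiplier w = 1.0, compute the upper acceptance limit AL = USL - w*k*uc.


U = k * uc = 2.58 * 0.906 = 2.33748
guard band g = w * U = 1.0 * 2.33748 = 2.33748
AL = USL - g = 88.06 - 2.33748
AL = 85.7225

85.7225


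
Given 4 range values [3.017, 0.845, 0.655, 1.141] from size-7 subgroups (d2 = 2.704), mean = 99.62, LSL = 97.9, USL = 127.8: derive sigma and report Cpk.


R_bar = (3.017 + 0.845 + 0.655 + 1.141) / 4 = 1.4145
sigma = R_bar / d2 = 1.4145 / 2.704 = 0.52311391
Cp = (USL - LSL)/(6*sigma) = (127.8 - 97.9)/(6*0.52311391) = 9.5263
Cpu = (127.8 - 99.62)/(3*0.52311391) = 17.9566
Cpl = (99.62 - 97.9)/(3*0.52311391) = 1.0960
Cpk = min(Cpu, Cpl) = 1.0960

1.0960


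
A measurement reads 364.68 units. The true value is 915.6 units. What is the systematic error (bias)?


Systematic error = measured - true
= 364.68 - 915.6
= -550.9200

-550.9200


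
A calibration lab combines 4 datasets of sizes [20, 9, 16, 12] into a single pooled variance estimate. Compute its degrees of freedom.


nu = sum_i (n_i - 1)
nu = ((20 - 1) + (9 - 1) + (16 - 1) + (12 - 1))
nu = 19 + 8 + 15 + 11
nu = 53

53


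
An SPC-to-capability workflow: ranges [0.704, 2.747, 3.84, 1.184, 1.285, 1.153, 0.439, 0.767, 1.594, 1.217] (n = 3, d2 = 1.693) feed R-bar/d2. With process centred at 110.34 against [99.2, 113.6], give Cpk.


R_bar = (0.704 + 2.747 + 3.84 + 1.184 + 1.285 + 1.153 + 0.439 + 0.767 + 1.594 + 1.217) / 10 = 1.493
sigma = R_bar / d2 = 1.493 / 1.693 = 0.88186651
Cp = (USL - LSL)/(6*sigma) = (113.6 - 99.2)/(6*0.88186651) = 2.7215
Cpu = (113.6 - 110.34)/(3*0.88186651) = 1.2322
Cpl = (110.34 - 99.2)/(3*0.88186651) = 4.2108
Cpk = min(Cpu, Cpl) = 1.2322

1.2322


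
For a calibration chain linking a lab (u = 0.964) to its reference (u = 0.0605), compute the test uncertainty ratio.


TUR = u_lab / u_ref
= 0.964 / 0.0605
= 15.9339

15.9339


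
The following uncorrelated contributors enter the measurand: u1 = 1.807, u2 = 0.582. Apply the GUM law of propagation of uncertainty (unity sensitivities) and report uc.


uc = sqrt(1.807^2 + 0.582^2)
uc = sqrt(3.603973)
uc = 1.8984

1.8984


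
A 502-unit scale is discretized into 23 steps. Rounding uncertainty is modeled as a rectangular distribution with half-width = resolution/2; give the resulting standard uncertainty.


resolution = range / divisions
resolution = 502 / 23 = 21.826087
u_res = resolution / (2*sqrt(3))
u_res = 21.826087 / 3.4641016
u_res = 6.3006

6.3006


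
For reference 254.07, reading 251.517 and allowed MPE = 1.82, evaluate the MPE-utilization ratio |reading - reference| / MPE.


e = indication - reference = 251.517 - 254.07 = -2.5530
|e| = 2.5530
ratio = |e| / MPE = 2.5530 / 1.82
ratio = 1.4027

1.4027


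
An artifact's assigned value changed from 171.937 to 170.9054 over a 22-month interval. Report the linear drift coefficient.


rate = (v2 - v1) / months
= (170.9054 - 171.937) / 22
= -1.0316 / 22
= -0.0469

-0.0469


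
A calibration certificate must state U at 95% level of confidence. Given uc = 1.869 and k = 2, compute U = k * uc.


U = k * uc
U = 2 * 1.869
U = 3.7380

3.7380


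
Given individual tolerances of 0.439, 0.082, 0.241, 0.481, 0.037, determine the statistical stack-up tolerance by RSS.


RSS = sqrt(0.439^2 + 0.082^2 + 0.241^2 + 0.481^2 + 0.037^2)
= sqrt(0.490256)
= 0.7002

0.7002


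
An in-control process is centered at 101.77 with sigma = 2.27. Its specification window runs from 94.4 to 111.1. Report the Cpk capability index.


Cpu = (USL - mean) / (3*sigma) = (111.1 - 101.77) / (3*2.27) = 1.3700
Cpl = (mean - LSL) / (3*sigma) = (101.77 - 94.4) / (3*2.27) = 1.0822
Cpk = min(Cpu, Cpl) = 1.0822

1.0822


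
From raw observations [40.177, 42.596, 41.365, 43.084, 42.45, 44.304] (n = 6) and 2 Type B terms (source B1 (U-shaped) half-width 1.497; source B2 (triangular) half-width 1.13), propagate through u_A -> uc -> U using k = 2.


mean = (40.177 + 42.596 + 41.365 + 43.084 + 42.45 + 44.304) / 6 = 42.32933333
s = sqrt(sum((x - mean)^2)/(n-1)) = 1.4224612
u_A = s / sqrt(n) = 1.4224612 / sqrt(6) = 0.58071735
u_B1 = 1.497 / sqrt(2) = 1.0585389
u_B2 = 1.13 / sqrt(6) = 0.46132057
uc = sqrt(0.58071735^2 + 1.0585389^2 + 0.46132057^2) = 1.2924991
U = k * uc = 2 * 1.2924991
U = 2.5850

2.5850
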